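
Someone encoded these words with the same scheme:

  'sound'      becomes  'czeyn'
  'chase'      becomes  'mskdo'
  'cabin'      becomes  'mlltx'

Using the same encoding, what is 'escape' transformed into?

Shifts by position in sound: pos 0: s→c (+10), pos 1: o→z (+11), pos 2: u→e (+10), pos 3: n→y (+11) — repeating every 2. The shifts repeat in a cycle of length 2: positions 0,1,… shift by +10, +11, then the pattern repeats.
For escape: e+10=o, s+11=d, c+10=m, a+11=l, p+10=z, e+11=p.

odmlzp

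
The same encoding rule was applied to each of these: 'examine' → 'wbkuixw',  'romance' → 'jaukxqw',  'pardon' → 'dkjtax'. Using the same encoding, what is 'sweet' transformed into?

e(4)→w(22) and x(23)→b(1) fit y≡3x+10 (mod 26); the inverse of 3 mod 26 is 9. This is an affine cipher: with a=0,…,z=25, each position x becomes (3x+10) mod 26.
Applying it to sweet: s(18)→3·18+10≡12=m; w(22)→3·22+10≡24=y; e(4)→3·4+10≡22=w; e(4)→3·4+10≡22=w; t(19)→3·19+10≡15=p (all mod 26).

mywwp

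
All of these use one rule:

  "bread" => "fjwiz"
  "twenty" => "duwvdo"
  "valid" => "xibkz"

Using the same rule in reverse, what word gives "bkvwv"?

linen

b(1)→f(5) and r(17)→j(9) fit y≡23x+8 (mod 26); the inverse of 23 mod 26 is 17. Each letter's alphabet position (a=0..z=25) is mapped through 23·x+8 mod 26 — an affine cipher.
Undoing it on bkvwv: b(1)→17·(1−8)≡11=l; k(10)→17·(10−8)≡8=i; v(21)→17·(21−8)≡13=n; w(22)→17·(22−8)≡4=e; v(21)→17·(21−8)≡13=n (all mod 26).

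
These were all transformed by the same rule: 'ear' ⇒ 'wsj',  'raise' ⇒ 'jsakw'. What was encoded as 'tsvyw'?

badge

Compare letters: e→w is +18, a→s is +18, r→j is +18 — a constant shift. Each letter is shifted forward by 18 in the alphabet (a Caesar shift of +18).
Reversing it on tsvyw: t−18=b, s−18=a, v−18=d, y−18=g, w−18=e.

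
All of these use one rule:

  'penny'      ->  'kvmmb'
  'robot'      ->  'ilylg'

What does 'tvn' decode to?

gem

Each pair mirrors across the alphabet (p↔k, e↔v, n↔m): positions sum to 25. This is the alphabet-reversal cipher (Atbash): a becomes z, b becomes y, etc.
Decoding tvn: t↔g, v↔e, n↔m.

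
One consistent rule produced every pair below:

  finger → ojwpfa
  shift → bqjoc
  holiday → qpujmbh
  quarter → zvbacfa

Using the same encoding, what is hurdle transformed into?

qvamuf

The shift depends on letter class: consonant f→o is +9, but vowel i→j is +1. Vowels shift forward by 1 and consonants shift forward by 9.
For hurdle: h(cons)+9=q, u(vowel)+1=v, r(cons)+9=a, d(cons)+9=m, l(cons)+9=u, e(vowel)+1=f.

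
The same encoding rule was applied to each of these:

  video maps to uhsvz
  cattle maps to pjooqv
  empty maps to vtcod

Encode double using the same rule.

szrmqv

Each letter's alphabet position (a=0..z=25) is mapped through 3·x+9 mod 26 — an affine cipher.
For double: d(3)→3·3+9≡18=s; o(14)→3·14+9≡25=z; u(20)→3·20+9≡17=r; b(1)→3·1+9≡12=m; l(11)→3·11+9≡16=q; e(4)→3·4+9≡21=v (all mod 26).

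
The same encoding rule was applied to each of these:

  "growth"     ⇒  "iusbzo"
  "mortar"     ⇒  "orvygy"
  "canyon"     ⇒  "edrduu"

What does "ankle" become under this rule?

Letter i (0-indexed) is shifted by i+2, so successive shifts are 2, 3, 4, ….
Applying it to ankle: a+2=c, n+3=q, k+4=o, l+5=q, e+6=k.

cqoqk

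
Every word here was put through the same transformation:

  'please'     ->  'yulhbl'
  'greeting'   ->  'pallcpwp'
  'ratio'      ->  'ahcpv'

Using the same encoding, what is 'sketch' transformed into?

The shift depends on letter class: consonant p→y is +9, but vowel e→l is +7. Two shifts are in play — +7 for a/e/i/o/u, +9 for every other letter.
For sketch: s(cons)+9=b, k(cons)+9=t, e(vowel)+7=l, t(cons)+9=c, c(cons)+9=l, h(cons)+9=q.

btlclq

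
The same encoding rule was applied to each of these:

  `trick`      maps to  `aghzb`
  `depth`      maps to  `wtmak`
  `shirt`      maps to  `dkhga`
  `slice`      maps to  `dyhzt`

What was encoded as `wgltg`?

This is an affine cipher: with a=0,…,z=25, each position x becomes (23x+5) mod 26.
Undoing it on wgltg: w(22)→17·(22−5)≡3=d; g(6)→17·(6−5)≡17=r; l(11)→17·(11−5)≡24=y; t(19)→17·(19−5)≡4=e; g(6)→17·(6−5)≡17=r (all mod 26).

dryer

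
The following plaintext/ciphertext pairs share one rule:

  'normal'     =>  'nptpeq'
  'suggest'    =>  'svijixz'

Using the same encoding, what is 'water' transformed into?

wbvhv

In normal: n→n is +0, o→p is +1, r→t is +2, m→p is +3 — the shift increases by 1 each position. The shift increases by 1 at each position, starting from +0: 0, 1, 2, ….
Applying it to water: w+0=w, a+1=b, t+2=v, e+3=h, r+4=v.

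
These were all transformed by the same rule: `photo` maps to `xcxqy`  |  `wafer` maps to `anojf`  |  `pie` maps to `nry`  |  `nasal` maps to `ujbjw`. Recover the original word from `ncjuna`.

The output letters match the input read backwards, each shifted +9: photo reversed is otohp. Two steps: reverse the string, then apply a Caesar shift of +9.
Reversing it on ncjuna: shift back: n−9=e, c−9=t, j−9=a, u−9=l, n−9=e, a−9=r → etaler; then reverse → relate.

relate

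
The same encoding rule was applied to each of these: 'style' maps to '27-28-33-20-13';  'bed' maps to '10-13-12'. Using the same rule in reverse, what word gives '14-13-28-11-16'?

fetch

Letters become their 1-based position plus 8 (so a→9, b→10, …).
Undoing it on 14-13-28-11-16: 14→(14−8)÷1=6=f, 13→(13−8)÷1=5=e, 28→(28−8)÷1=20=t, 11→(11−8)÷1=3=c, 16→(16−8)÷1=8=h.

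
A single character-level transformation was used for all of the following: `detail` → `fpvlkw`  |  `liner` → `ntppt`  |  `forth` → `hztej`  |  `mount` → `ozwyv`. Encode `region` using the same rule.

tpitqy

Shifts by position in detail: pos 0: d→f (+2), pos 1: e→p (+11), pos 2: t→v (+2), pos 3: a→l (+11) — repeating every 2. It's a Vigenère-style cipher with numeric key [2,11]: position i shifts by key[i mod 2].
For region: r+2=t, e+11=p, g+2=i, i+11=t, o+2=q, n+11=y.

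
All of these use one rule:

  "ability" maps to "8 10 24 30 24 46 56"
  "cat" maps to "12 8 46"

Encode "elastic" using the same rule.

Each letter becomes 2×(its alphabet position, a=1..z=26) + 6.
Applying it to elastic: e=5→16, l=12→30, a=1→8, s=19→44, t=20→46, i=9→24, c=3→12.

16 30 8 44 46 24 12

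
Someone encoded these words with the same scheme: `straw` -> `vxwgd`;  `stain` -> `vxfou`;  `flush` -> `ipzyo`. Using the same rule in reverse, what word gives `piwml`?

In straw: s→v is +3, t→x is +4, r→w is +5, a→g is +6 — the shift increases by 1 each position. Each letter shifts forward by (position + 3), i.e. 3, 4, 5, … — the shift grows by one for each successive letter.
Undoing it on piwml: p−3=m, i−4=e, w−5=r, m−6=g, l−7=e.

merge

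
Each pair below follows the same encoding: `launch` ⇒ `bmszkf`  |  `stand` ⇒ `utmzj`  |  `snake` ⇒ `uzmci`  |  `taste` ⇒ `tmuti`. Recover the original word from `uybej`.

solid

Treating letters as 0–25, the rule is x ↦ 25x + 12 (mod 26).
Reversing it on uybej: u(20)→25·(20−12)≡18=s; y(24)→25·(24−12)≡14=o; b(1)→25·(1−12)≡11=l; e(4)→25·(4−12)≡8=i; j(9)→25·(9−12)≡3=d (all mod 26).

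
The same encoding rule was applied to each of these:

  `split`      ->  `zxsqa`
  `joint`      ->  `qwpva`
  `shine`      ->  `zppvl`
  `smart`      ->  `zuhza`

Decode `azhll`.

trade

Shifts by position in split: pos 0: s→z (+7), pos 1: p→x (+8), pos 2: l→s (+7), pos 3: i→q (+8) — repeating every 2. The shifts repeat in a cycle of length 2: positions 0,1,… shift by +7, +8, then the pattern repeats.
Reversing it on azhll: a−7=t, z−8=r, h−7=a, l−8=d, l−7=e.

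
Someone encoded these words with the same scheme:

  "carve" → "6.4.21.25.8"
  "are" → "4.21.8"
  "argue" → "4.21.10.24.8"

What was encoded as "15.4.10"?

c is letter #3 and maps to 6: an offset of 3. Each letter is replaced by its alphabet position (a=1..z=26) + 3.
Decoding 15.4.10: 15→(15−3)÷1=12=l, 4→(4−3)÷1=1=a, 10→(10−3)÷1=7=g.

lag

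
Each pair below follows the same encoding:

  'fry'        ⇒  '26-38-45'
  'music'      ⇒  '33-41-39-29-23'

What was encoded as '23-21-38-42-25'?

carve

f is letter #6 and maps to 26: an offset of 20. The number is (letter's place in the alphabet, a=1) + 20.
Reversing it on 23-21-38-42-25: 23→(23−20)÷1=3=c, 21→(21−20)÷1=1=a, 38→(38−20)÷1=18=r, 42→(42−20)÷1=22=v, 25→(25−20)÷1=5=e.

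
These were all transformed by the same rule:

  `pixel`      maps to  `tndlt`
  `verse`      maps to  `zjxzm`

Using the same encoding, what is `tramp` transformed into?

In pixel: p→t is +4, i→n is +5, x→d is +6, e→l is +7 — the shift increases by 1 each position. The shift increases by 1 at each position, starting from +4: 4, 5, 6, ….
For tramp: t+4=x, r+5=w, a+6=g, m+7=t, p+8=x.

xwgtx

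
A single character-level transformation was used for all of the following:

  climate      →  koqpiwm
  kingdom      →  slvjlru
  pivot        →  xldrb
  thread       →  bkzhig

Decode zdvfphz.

rancher

Shifts by position in climate: pos 0: c→k (+8), pos 1: l→o (+3), pos 2: i→q (+8), pos 3: m→p (+3) — repeating every 2. The shifts repeat in a cycle of length 2: positions 0,1,… shift by +8, +3, then the pattern repeats.
Reversing it on zdvfphz: z−8=r, d−3=a, v−8=n, f−3=c, p−8=h, h−3=e, z−8=r.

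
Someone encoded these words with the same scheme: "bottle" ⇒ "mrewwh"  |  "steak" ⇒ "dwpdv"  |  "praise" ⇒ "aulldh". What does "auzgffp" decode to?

Shifts by position in bottle: pos 0: b→m (+11), pos 1: o→r (+3), pos 2: t→e (+11), pos 3: t→w (+3) — repeating every 2. A repeating key of period 2 is used — shifts +11, +3 over and over.
Decoding auzgffp: a−11=p, u−3=r, z−11=o, g−3=d, f−11=u, f−3=c, p−11=e.

produce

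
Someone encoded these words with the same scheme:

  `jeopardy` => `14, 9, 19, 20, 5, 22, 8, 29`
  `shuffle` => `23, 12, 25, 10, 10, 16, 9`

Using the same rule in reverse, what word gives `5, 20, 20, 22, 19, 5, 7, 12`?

approach

Letters become their 1-based position plus 4 (so a→5, b→6, …).
Undoing it on 5, 20, 20, 22, 19, 5, 7, 12: 5→(5−4)÷1=1=a, 20→(20−4)÷1=16=p, 20→(20−4)÷1=16=p, 22→(22−4)÷1=18=r, 19→(19−4)÷1=15=o, 5→(5−4)÷1=1=a, 7→(7−4)÷1=3=c, 12→(12−4)÷1=8=h.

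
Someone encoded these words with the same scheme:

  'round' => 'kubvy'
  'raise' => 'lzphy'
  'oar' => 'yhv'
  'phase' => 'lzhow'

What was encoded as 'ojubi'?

The output letters match the input read backwards, each shifted +7: round reversed is dnuor. Two steps: reverse the string, then apply a Caesar shift of +7.
Undoing it on ojubi: shift back: o−7=h, j−7=c, u−7=n, b−7=u, i−7=b → hcnub; then reverse → bunch.

bunch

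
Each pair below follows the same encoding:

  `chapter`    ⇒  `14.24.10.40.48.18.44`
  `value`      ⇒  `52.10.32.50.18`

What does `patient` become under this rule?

40.10.48.26.18.36.48

Each letter becomes 2×(its alphabet position, a=1..z=26) + 8.
For patient: p=16→40, a=1→10, t=20→48, i=9→26, e=5→18, n=14→36, t=20→48.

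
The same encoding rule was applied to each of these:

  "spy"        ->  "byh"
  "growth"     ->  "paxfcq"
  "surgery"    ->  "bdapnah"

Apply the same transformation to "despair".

Compare letters: s→b is +9, p→y is +9, y→h is +9 — a constant shift. This is a Caesar cipher with shift 9.
Applying it to despair: d+9=m, e+9=n, s+9=b, p+9=y, a+9=j, i+9=r, r+9=a.

mnbyjra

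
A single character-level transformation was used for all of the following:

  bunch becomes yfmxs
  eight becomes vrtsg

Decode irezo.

Each pair mirrors across the alphabet (b↔y, u↔f, n↔m): positions sum to 25. This is the alphabet-reversal cipher (Atbash): a becomes z, b becomes y, etc.
Undoing it on irezo: i↔r, r↔i, e↔v, z↔a, o↔l.

rival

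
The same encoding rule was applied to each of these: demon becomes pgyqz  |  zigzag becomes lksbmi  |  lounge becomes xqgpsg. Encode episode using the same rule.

Shifts by position in demon: pos 0: d→p (+12), pos 1: e→g (+2), pos 2: m→y (+12), pos 3: o→q (+2) — repeating every 2. The shifts repeat in a cycle of length 2: positions 0,1,… shift by +12, +2, then the pattern repeats.
Applying it to episode: e+12=q, p+2=r, i+12=u, s+2=u, o+12=a, d+2=f, e+12=q.

qruuafq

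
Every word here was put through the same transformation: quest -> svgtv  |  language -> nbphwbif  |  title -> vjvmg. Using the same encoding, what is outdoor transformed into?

Shifts by position in quest: pos 0: q→s (+2), pos 1: u→v (+1), pos 2: e→g (+2), pos 3: s→t (+1) — repeating every 2. It's a Vigenère-style cipher with numeric key [2,1]: position i shifts by key[i mod 2].
On outdoor: o+2=q, u+1=v, t+2=v, d+1=e, o+2=q, o+1=p, r+2=t.

qvveqpt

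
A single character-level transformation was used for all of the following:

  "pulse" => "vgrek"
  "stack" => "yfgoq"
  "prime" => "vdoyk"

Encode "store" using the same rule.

Shifts by position in pulse: pos 0: p→v (+6), pos 1: u→g (+12), pos 2: l→r (+6), pos 3: s→e (+12) — repeating every 2. It's a Vigenère-style cipher with numeric key [6,12]: position i shifts by key[i mod 2].
Applying it to store: s+6=y, t+12=f, o+6=u, r+12=d, e+6=k.

yfudk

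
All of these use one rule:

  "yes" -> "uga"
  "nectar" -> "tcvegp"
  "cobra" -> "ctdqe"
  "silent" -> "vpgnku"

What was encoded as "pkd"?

bin

The output letters match the input read backwards, each shifted +2: yes reversed is sey. The word is reversed, then every letter is shifted forward by 2.
Undoing it on pkd: shift back: p−2=n, k−2=i, d−2=b → nib; then reverse → bin.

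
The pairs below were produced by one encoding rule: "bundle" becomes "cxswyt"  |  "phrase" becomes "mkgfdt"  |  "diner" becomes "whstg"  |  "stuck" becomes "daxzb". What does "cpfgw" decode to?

board

b(1)→c(2) and u(20)→x(23) fit y≡23x+5 (mod 26); the inverse of 23 mod 26 is 17. This is an affine cipher: with a=0,…,z=25, each position x becomes (23x+5) mod 26.
Decoding cpfgw: c(2)→17·(2−5)≡1=b; p(15)→17·(15−5)≡14=o; f(5)→17·(5−5)≡0=a; g(6)→17·(6−5)≡17=r; w(22)→17·(22−5)≡3=d (all mod 26).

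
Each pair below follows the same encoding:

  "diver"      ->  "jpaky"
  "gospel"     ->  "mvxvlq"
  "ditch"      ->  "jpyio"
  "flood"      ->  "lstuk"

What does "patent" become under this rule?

Shifts by position in diver: pos 0: d→j (+6), pos 1: i→p (+7), pos 2: v→a (+5), pos 3: e→k (+6), pos 4: r→y (+7) — repeating every 3. It's a Vigenère-style cipher with numeric key [6,7,5]: position i shifts by key[i mod 3].
For patent: p+6=v, a+7=h, t+5=y, e+6=k, n+7=u, t+5=y.

vhykuy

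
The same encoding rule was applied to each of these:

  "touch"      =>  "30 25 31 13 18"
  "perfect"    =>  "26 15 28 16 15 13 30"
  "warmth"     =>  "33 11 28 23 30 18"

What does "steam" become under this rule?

t is letter #20 and maps to 30: an offset of 10. Letters become their 1-based position plus 10 (so a→11, b→12, …).
On steam: s=19→29, t=20→30, e=5→15, a=1→11, m=13→23.

29 30 15 11 23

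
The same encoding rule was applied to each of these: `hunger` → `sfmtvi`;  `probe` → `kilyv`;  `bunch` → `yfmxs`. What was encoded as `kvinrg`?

Each pair mirrors across the alphabet (h↔s, u↔f, n↔m): positions sum to 25. This is the alphabet-reversal cipher (Atbash): a becomes z, b becomes y, etc.
Decoding kvinrg: k↔p, v↔e, i↔r, n↔m, r↔i, g↔t.

permit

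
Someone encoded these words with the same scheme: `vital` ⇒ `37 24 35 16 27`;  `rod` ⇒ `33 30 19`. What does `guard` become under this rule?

v is letter #22 and maps to 37: an offset of 15. Each letter is replaced by its alphabet position (a=1..z=26) + 15.
On guard: g=7→22, u=21→36, a=1→16, r=18→33, d=4→19.

22 36 16 33 19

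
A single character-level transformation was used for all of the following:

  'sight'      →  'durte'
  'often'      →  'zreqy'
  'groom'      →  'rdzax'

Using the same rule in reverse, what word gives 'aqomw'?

Shifts by position in sight: pos 0: s→d (+11), pos 1: i→u (+12), pos 2: g→r (+11), pos 3: h→t (+12) — repeating every 2. The shifts repeat in a cycle of length 2: positions 0,1,… shift by +11, +12, then the pattern repeats.
Decoding aqomw: a−11=p, q−12=e, o−11=d, m−12=a, w−11=l.

pedal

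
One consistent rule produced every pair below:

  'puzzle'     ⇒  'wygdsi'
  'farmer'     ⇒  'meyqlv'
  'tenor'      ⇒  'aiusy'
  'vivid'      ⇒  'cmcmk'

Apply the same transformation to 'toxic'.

Shifts by position in puzzle: pos 0: p→w (+7), pos 1: u→y (+4), pos 2: z→g (+7), pos 3: z→d (+4) — repeating every 2. A repeating key of period 2 is used — shifts +7, +4 over and over.
For toxic: t+7=a, o+4=s, x+7=e, i+4=m, c+7=j.

asemj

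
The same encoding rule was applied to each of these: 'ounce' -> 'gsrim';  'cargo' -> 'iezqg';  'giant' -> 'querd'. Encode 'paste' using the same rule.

o(14)→g(6) and u(20)→s(18) fit y≡15x+4 (mod 26); the inverse of 15 mod 26 is 7. Treating letters as 0–25, the rule is x ↦ 15x + 4 (mod 26).
For paste: p(15)→15·15+4≡21=v; a(0)→15·0+4≡4=e; s(18)→15·18+4≡14=o; t(19)→15·19+4≡3=d; e(4)→15·4+4≡12=m (all mod 26).

veodm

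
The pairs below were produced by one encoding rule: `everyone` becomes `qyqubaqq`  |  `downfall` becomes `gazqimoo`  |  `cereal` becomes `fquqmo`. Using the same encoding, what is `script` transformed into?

The shift depends on letter class: consonant v→y is +3, but vowel e→q is +12. Vowels shift forward by 12 and consonants shift forward by 3.
On script: s(cons)+3=v, c(cons)+3=f, r(cons)+3=u, i(vowel)+12=u, p(cons)+3=s, t(cons)+3=w.

vfuusw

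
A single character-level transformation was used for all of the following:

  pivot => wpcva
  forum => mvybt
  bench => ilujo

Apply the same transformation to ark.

hyr

Compare letters: p→w is +7, i→p is +7, v→c is +7 — a constant shift. This is a Caesar cipher with shift 7.
For ark: a+7=h, r+7=y, k+7=r.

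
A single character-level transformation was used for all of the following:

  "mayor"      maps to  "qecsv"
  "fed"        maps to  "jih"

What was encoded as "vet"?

Compare letters: m→q is +4, a→e is +4, y→c is +4 — a constant shift. It's a constant shift of +4 (ROT4).
Undoing it on vet: v−4=r, e−4=a, t−4=p.

rap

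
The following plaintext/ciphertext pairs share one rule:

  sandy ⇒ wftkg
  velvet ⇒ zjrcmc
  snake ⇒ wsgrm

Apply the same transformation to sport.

wuuyb

In sandy: s→w is +4, a→f is +5, n→t is +6, d→k is +7 — the shift increases by 1 each position. Each letter shifts forward by (position + 4), i.e. 4, 5, 6, … — the shift grows by one for each successive letter.
For sport: s+4=w, p+5=u, o+6=u, r+7=y, t+8=b.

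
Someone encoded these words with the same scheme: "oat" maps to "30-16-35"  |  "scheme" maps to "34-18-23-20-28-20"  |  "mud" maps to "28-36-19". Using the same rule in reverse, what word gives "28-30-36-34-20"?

o is letter #15 and maps to 30: an offset of 15. The number is (letter's place in the alphabet, a=1) + 15.
Decoding 28-30-36-34-20: 28→(28−15)÷1=13=m, 30→(30−15)÷1=15=o, 36→(36−15)÷1=21=u, 34→(34−15)÷1=19=s, 20→(20−15)÷1=5=e.

mouse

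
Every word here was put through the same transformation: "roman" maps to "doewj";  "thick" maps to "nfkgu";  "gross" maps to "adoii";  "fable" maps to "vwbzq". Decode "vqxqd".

r(17)→d(3) and o(14)→o(14) fit y≡5x+22 (mod 26); the inverse of 5 mod 26 is 21. Treating letters as 0–25, the rule is x ↦ 5x + 22 (mod 26).
Decoding vqxqd: v(21)→21·(21−22)≡5=f; q(16)→21·(16−22)≡4=e; x(23)→21·(23−22)≡21=v; q(16)→21·(16−22)≡4=e; d(3)→21·(3−22)≡17=r (all mod 26).

fever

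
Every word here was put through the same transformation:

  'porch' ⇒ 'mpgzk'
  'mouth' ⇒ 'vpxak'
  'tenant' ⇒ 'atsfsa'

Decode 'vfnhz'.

magic

p(15)→m(12) and o(14)→p(15) fit y≡23x+5 (mod 26); the inverse of 23 mod 26 is 17. Each letter's alphabet position (a=0..z=25) is mapped through 23·x+5 mod 26 — an affine cipher.
Decoding vfnhz: v(21)→17·(21−5)≡12=m; f(5)→17·(5−5)≡0=a; n(13)→17·(13−5)≡6=g; h(7)→17·(7−5)≡8=i; z(25)→17·(25−5)≡2=c (all mod 26).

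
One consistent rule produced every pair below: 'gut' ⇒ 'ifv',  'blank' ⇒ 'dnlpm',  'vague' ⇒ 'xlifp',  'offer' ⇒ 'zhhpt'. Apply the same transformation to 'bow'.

The shift depends on letter class: consonant g→i is +2, but vowel u→f is +11. The rule splits by letter class: vowels +11, consonants +2.
On bow: b(cons)+2=d, o(vowel)+11=z, w(cons)+2=y.

dzy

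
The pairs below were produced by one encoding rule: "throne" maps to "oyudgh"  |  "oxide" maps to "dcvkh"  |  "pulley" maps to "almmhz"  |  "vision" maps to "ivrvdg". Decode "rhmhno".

select

This is an affine cipher: with a=0,…,z=25, each position x becomes (23x+19) mod 26.
Undoing it on rhmhno: r(17)→17·(17−19)≡18=s; h(7)→17·(7−19)≡4=e; m(12)→17·(12−19)≡11=l; h(7)→17·(7−19)≡4=e; n(13)→17·(13−19)≡2=c; o(14)→17·(14−19)≡19=t (all mod 26).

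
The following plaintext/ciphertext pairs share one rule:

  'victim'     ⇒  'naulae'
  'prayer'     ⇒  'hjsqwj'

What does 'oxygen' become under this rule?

It's a constant shift of +18 (ROT18).
Applying it to oxygen: o+18=g, x+18=p, y+18=q, g+18=y, e+18=w, n+18=f.

gpqywf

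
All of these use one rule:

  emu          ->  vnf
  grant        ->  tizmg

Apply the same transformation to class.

xozhh

Each pair mirrors across the alphabet (e↔v, m↔n, u↔f): positions sum to 25. Letters are reflected about the middle of the alphabet (position → 25−position): Atbash.
On class: c↔x, l↔o, a↔z, s↔h, s↔h.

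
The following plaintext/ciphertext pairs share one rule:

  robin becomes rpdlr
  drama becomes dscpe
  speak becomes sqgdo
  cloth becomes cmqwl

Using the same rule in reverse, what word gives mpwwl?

mouth

In robin: r→r is +0, o→p is +1, b→d is +2, i→l is +3 — the shift increases by 1 each position. The shift increases by 1 at each position, starting from +0: 0, 1, 2, ….
Undoing it on mpwwl: m−0=m, p−1=o, w−2=u, w−3=t, l−4=h.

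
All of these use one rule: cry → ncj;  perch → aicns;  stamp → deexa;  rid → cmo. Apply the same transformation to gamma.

The shift depends on letter class: consonant c→n is +11, but vowel e→i is +4. Vowels shift forward by 4 and consonants shift forward by 11.
Applying it to gamma: g(cons)+11=r, a(vowel)+4=e, m(cons)+11=x, m(cons)+11=x, a(vowel)+4=e.

rexxe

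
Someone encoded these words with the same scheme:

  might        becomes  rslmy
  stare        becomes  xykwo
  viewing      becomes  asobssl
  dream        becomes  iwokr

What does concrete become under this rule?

The shift depends on letter class: consonant m→r is +5, but vowel i→s is +10. The rule splits by letter class: vowels +10, consonants +5.
Applying it to concrete: c(cons)+5=h, o(vowel)+10=y, n(cons)+5=s, c(cons)+5=h, r(cons)+5=w, e(vowel)+10=o, t(cons)+5=y, e(vowel)+10=o.

hyshwoyo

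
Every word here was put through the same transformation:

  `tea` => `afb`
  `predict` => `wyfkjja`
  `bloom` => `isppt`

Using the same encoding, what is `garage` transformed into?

nbybnf

The shift depends on letter class: consonant t→a is +7, but vowel e→f is +1. The rule splits by letter class: vowels +1, consonants +7.
Applying it to garage: g(cons)+7=n, a(vowel)+1=b, r(cons)+7=y, a(vowel)+1=b, g(cons)+7=n, e(vowel)+1=f.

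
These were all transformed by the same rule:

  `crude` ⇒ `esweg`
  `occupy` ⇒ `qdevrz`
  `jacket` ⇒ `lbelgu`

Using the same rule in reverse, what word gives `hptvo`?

Shifts by position in crude: pos 0: c→e (+2), pos 1: r→s (+1), pos 2: u→w (+2), pos 3: d→e (+1) — repeating every 2. The shifts repeat in a cycle of length 2: positions 0,1,… shift by +2, +1, then the pattern repeats.
Undoing it on hptvo: h−2=f, p−1=o, t−2=r, v−1=u, o−2=m.

forum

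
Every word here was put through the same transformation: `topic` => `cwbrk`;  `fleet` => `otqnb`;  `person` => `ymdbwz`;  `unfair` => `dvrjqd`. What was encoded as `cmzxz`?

Shifts by position in topic: pos 0: t→c (+9), pos 1: o→w (+8), pos 2: p→b (+12), pos 3: i→r (+9), pos 4: c→k (+8) — repeating every 3. It's a Vigenère-style cipher with numeric key [9,8,12]: position i shifts by key[i mod 3].
Decoding cmzxz: c−9=t, m−8=e, z−12=n, x−9=o, z−8=r.

tenor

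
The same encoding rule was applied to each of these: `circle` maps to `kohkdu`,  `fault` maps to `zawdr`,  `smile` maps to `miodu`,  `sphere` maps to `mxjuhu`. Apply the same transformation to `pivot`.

c(2)→k(10) and i(8)→o(14) fit y≡5x+0 (mod 26); the inverse of 5 mod 26 is 21. This is an affine cipher: with a=0,…,z=25, each position x becomes (5x+0) mod 26.
For pivot: p(15)→5·15+0≡23=x; i(8)→5·8+0≡14=o; v(21)→5·21+0≡1=b; o(14)→5·14+0≡18=s; t(19)→5·19+0≡17=r (all mod 26).

xobsr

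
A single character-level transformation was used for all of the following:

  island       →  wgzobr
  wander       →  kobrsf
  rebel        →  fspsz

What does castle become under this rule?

qoghzs

Compare letters: i→w is +14, s→g is +14, l→z is +14 — a constant shift. Each letter is shifted forward by 14 in the alphabet (a Caesar shift of +14).
For castle: c+14=q, a+14=o, s+14=g, t+14=h, l+14=z, e+14=s.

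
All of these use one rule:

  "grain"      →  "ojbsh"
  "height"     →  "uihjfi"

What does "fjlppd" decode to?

cookie

Two steps: reverse the string, then apply a Caesar shift of +1.
Undoing it on fjlppd: shift back: f−1=e, j−1=i, l−1=k, p−1=o, p−1=o, d−1=c → eikooc; then reverse → cookie.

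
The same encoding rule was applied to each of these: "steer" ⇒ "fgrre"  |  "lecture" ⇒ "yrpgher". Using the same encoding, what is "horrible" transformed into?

Compare letters: s→f is +13, t→g is +13, e→r is +13 — a constant shift. This is a Caesar cipher with shift 13.
For horrible: h+13=u, o+13=b, r+13=e, r+13=e, i+13=v, b+13=o, l+13=y, e+13=r.

ubeevoyr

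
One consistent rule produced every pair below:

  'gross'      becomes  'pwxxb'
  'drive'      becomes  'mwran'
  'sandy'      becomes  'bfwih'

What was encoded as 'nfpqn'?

A repeating key of period 2 is used — shifts +9, +5 over and over.
Decoding nfpqn: n−9=e, f−5=a, p−9=g, q−5=l, n−9=e.

eagle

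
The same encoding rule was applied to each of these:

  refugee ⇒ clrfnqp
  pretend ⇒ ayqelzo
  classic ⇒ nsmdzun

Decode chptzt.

radish

Shifts by position in refugee: pos 0: r→c (+11), pos 1: e→l (+7), pos 2: f→r (+12), pos 3: u→f (+11), pos 4: g→n (+7), pos 5: e→q (+12) — repeating every 3. The shifts repeat in a cycle of length 3: positions 0,1,… shift by +11, +7, +12, then the pattern repeats.
Decoding chptzt: c−11=r, h−7=a, p−12=d, t−11=i, z−7=s, t−12=h.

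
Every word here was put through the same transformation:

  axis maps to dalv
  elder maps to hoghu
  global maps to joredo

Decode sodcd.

Compare letters: a→d is +3, x→a is +3, i→l is +3 — a constant shift. Every letter moves 3 places later in the alphabet, wrapping around z→a.
Reversing it on sodcd: s−3=p, o−3=l, d−3=a, c−3=z, d−3=a.

plaza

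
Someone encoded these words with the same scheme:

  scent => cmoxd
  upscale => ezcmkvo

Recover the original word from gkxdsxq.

Compare letters: s→c is +10, c→m is +10, e→o is +10 — a constant shift. This is a Caesar cipher with shift 10.
Decoding gkxdsxq: g−10=w, k−10=a, x−10=n, d−10=t, s−10=i, x−10=n, q−10=g.

wanting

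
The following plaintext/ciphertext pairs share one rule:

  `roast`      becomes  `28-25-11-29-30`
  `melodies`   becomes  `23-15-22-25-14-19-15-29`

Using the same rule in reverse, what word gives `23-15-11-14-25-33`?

The number is (letter's place in the alphabet, a=1) + 10.
Reversing it on 23-15-11-14-25-33: 23→(23−10)÷1=13=m, 15→(15−10)÷1=5=e, 11→(11−10)÷1=1=a, 14→(14−10)÷1=4=d, 25→(25−10)÷1=15=o, 33→(33−10)÷1=23=w.

meadow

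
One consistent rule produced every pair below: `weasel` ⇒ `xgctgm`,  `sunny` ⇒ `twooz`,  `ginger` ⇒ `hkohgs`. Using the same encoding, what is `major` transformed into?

The rule splits by letter class: vowels +2, consonants +1.
For major: m(cons)+1=n, a(vowel)+2=c, j(cons)+1=k, o(vowel)+2=q, r(cons)+1=s.

nckqs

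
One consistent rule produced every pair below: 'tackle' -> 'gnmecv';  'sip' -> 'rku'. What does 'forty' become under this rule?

The word is reversed, then every letter is shifted forward by 2.
Applying it to forty: reverse → ytrof; then shift: y+2=a, t+2=v, r+2=t, o+2=q, f+2=h.

avtqh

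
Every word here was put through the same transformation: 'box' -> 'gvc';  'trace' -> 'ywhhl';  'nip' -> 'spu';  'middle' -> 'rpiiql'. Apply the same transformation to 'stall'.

xyhqq

The rule splits by letter class: vowels +7, consonants +5.
Applying it to stall: s(cons)+5=x, t(cons)+5=y, a(vowel)+7=h, l(cons)+5=q, l(cons)+5=q.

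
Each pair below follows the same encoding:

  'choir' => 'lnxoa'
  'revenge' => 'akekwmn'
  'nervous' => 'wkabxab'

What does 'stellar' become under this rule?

bznruga

Shifts by position in choir: pos 0: c→l (+9), pos 1: h→n (+6), pos 2: o→x (+9), pos 3: i→o (+6) — repeating every 2. It's a Vigenère-style cipher with numeric key [9,6]: position i shifts by key[i mod 2].
On stellar: s+9=b, t+6=z, e+9=n, l+6=r, l+9=u, a+6=g, r+9=a.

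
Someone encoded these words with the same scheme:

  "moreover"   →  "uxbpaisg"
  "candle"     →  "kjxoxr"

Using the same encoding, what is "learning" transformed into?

In moreover: m→u is +8, o→x is +9, r→b is +10, e→p is +11 — the shift increases by 1 each position. Letter i (0-indexed) is shifted by i+8, so successive shifts are 8, 9, 10, ….
For learning: l+8=t, e+9=n, a+10=k, r+11=c, n+12=z, i+13=v, n+14=b, g+15=v.

tnkczvbv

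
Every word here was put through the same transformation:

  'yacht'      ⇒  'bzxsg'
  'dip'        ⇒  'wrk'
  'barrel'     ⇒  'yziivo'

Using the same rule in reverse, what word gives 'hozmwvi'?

slander

Each pair mirrors across the alphabet (y↔b, a↔z, c↔x): positions sum to 25. This is the alphabet-reversal cipher (Atbash): a becomes z, b becomes y, etc.
Undoing it on hozmwvi: h↔s, o↔l, z↔a, m↔n, w↔d, v↔e, i↔r.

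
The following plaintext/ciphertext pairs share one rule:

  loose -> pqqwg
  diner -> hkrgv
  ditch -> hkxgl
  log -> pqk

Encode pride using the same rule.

The shift depends on letter class: consonant l→p is +4, but vowel o→q is +2. Vowels shift forward by 2 and consonants shift forward by 4.
For pride: p(cons)+4=t, r(cons)+4=v, i(vowel)+2=k, d(cons)+4=h, e(vowel)+2=g.

tvkhg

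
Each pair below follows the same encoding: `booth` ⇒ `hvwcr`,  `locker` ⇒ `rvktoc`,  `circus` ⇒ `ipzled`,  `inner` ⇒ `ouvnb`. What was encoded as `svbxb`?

motor

In booth: b→h is +6, o→v is +7, o→w is +8, t→c is +9 — the shift increases by 1 each position. Each letter shifts forward by (position + 6), i.e. 6, 7, 8, … — the shift grows by one for each successive letter.
Decoding svbxb: s−6=m, v−7=o, b−8=t, x−9=o, b−10=r.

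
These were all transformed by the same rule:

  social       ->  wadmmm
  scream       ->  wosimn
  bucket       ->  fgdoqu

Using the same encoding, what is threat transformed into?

Shifts by position in social: pos 0: s→w (+4), pos 1: o→a (+12), pos 2: c→d (+1), pos 3: i→m (+4), pos 4: a→m (+12), pos 5: l→m (+1) — repeating every 3. The shifts repeat in a cycle of length 3: positions 0,1,… shift by +4, +12, +1, then the pattern repeats.
Applying it to threat: t+4=x, h+12=t, r+1=s, e+4=i, a+12=m, t+1=u.

xtsimu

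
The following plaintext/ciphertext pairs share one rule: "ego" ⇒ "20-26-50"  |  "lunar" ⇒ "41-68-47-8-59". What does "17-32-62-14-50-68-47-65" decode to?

discount

Each letter becomes 3×(its alphabet position, a=1..z=26) + 5.
Decoding 17-32-62-14-50-68-47-65: 17→(17−5)÷3=4=d, 32→(32−5)÷3=9=i, 62→(62−5)÷3=19=s, 14→(14−5)÷3=3=c, 50→(50−5)÷3=15=o, 68→(68−5)÷3=21=u, 47→(47−5)÷3=14=n, 65→(65−5)÷3=20=t.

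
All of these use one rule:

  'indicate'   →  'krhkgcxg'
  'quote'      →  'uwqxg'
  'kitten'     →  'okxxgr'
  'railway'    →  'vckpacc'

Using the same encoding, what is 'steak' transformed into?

wxgco

The shift depends on letter class: consonant n→r is +4, but vowel i→k is +2. Vowels shift forward by 2 and consonants shift forward by 4.
On steak: s(cons)+4=w, t(cons)+4=x, e(vowel)+2=g, a(vowel)+2=c, k(cons)+4=o.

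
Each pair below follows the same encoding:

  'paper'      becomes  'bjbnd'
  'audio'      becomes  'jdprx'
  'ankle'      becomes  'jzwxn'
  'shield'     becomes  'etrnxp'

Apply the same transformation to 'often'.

xrfnz

Vowels shift forward by 9 and consonants shift forward by 12.
On often: o(vowel)+9=x, f(cons)+12=r, t(cons)+12=f, e(vowel)+9=n, n(cons)+12=z.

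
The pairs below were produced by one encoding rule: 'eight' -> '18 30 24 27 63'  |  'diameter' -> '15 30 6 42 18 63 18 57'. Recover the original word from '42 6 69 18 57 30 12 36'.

Each letter becomes 3×(its alphabet position, a=1..z=26) + 3.
Undoing it on 42 6 69 18 57 30 12 36: 42→(42−3)÷3=13=m, 6→(6−3)÷3=1=a, 69→(69−3)÷3=22=v, 18→(18−3)÷3=5=e, 57→(57−3)÷3=18=r, 30→(30−3)÷3=9=i, 12→(12−3)÷3=3=c, 36→(36−3)÷3=11=k.

maverick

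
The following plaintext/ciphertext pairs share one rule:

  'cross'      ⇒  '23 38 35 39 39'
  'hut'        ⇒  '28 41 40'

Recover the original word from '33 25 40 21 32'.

metal

c is letter #3 and maps to 23: an offset of 20. Letters become their 1-based position plus 20 (so a→21, b→22, …).
Reversing it on 33 25 40 21 32: 33→(33−20)÷1=13=m, 25→(25−20)÷1=5=e, 40→(40−20)÷1=20=t, 21→(21−20)÷1=1=a, 32→(32−20)÷1=12=l.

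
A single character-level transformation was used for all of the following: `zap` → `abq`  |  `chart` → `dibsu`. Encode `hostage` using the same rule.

iptubhf

Compare letters: z→a is +1, a→b is +1, p→q is +1 — a constant shift. This is a Caesar cipher with shift 1.
On hostage: h+1=i, o+1=p, s+1=t, t+1=u, a+1=b, g+1=h, e+1=f.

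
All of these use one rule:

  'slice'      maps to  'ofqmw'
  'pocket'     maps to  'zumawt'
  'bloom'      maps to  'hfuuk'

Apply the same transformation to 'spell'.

ozwff

s(18)→o(14) and l(11)→f(5) fit y≡5x+2 (mod 26); the inverse of 5 mod 26 is 21. This is an affine cipher: with a=0,…,z=25, each position x becomes (5x+2) mod 26.
Applying it to spell: s(18)→5·18+2≡14=o; p(15)→5·15+2≡25=z; e(4)→5·4+2≡22=w; l(11)→5·11+2≡5=f; l(11)→5·11+2≡5=f (all mod 26).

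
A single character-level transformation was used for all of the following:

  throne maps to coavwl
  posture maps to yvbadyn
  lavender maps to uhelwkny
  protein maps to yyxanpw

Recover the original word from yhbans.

A repeating key of period 2 is used — shifts +9, +7 over and over.
Reversing it on yhbans: y−9=p, h−7=a, b−9=s, a−7=t, n−9=e, s−7=l.

pastel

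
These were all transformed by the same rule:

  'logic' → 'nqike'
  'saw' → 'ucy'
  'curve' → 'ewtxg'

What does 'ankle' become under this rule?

This is a Caesar cipher with shift 2.
Applying it to ankle: a+2=c, n+2=p, k+2=m, l+2=n, e+2=g.

cpmng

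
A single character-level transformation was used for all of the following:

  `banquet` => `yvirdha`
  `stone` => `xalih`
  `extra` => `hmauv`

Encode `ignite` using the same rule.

tnitah

b(1)→y(24) and a(0)→v(21) fit y≡3x+21 (mod 26); the inverse of 3 mod 26 is 9. Treating letters as 0–25, the rule is x ↦ 3x + 21 (mod 26).
Applying it to ignite: i(8)→3·8+21≡19=t; g(6)→3·6+21≡13=n; n(13)→3·13+21≡8=i; i(8)→3·8+21≡19=t; t(19)→3·19+21≡0=a; e(4)→3·4+21≡7=h (all mod 26).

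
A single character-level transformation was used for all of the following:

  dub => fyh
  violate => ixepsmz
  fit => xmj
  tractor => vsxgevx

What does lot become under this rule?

xsp

The output letters match the input read backwards, each shifted +4: dub reversed is bud. Read the word backwards and shift each letter +4.
For lot: reverse → tol; then shift: t+4=x, o+4=s, l+4=p.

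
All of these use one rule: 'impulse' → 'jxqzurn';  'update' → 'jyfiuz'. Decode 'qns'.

nil

Two steps: reverse the string, then apply a Caesar shift of +5.
Undoing it on qns: shift back: q−5=l, n−5=i, s−5=n → lin; then reverse → nil.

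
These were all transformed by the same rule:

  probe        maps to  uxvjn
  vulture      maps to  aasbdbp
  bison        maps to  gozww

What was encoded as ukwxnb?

Letter i (0-indexed) is shifted by i+5, so successive shifts are 5, 6, 7, ….
Decoding ukwxnb: u−5=p, k−6=e, w−7=p, x−8=p, n−9=e, b−10=r.

pepper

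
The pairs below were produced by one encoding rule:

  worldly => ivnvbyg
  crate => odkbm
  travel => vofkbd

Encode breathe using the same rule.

ordkobl

The output letters match the input read backwards, each shifted +10: worldly reversed is yldlrow. Two steps: reverse the string, then apply a Caesar shift of +10.
On breathe: reverse → ehtaerb; then shift: e+10=o, h+10=r, t+10=d, a+10=k, e+10=o, r+10=b, b+10=l.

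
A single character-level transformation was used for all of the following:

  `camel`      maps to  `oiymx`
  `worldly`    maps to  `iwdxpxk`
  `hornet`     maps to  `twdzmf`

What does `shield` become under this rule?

etqmxp

The shift depends on letter class: consonant c→o is +12, but vowel a→i is +8. Two shifts are in play — +8 for a/e/i/o/u, +12 for every other letter.
On shield: s(cons)+12=e, h(cons)+12=t, i(vowel)+8=q, e(vowel)+8=m, l(cons)+12=x, d(cons)+12=p.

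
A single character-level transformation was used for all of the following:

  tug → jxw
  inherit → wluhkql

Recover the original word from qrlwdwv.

The word is reversed, then every letter is shifted forward by 3.
Decoding qrlwdwv: shift back: q−3=n, r−3=o, l−3=i, w−3=t, d−3=a, w−3=t, v−3=s → noitats; then reverse → station.

station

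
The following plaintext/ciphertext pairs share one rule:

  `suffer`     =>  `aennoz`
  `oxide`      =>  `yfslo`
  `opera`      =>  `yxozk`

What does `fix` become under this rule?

The shift depends on letter class: consonant s→a is +8, but vowel u→e is +10. Vowels shift forward by 10 and consonants shift forward by 8.
On fix: f(cons)+8=n, i(vowel)+10=s, x(cons)+8=f.

nsf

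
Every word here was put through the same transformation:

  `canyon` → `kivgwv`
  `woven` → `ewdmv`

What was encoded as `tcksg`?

Compare letters: c→k is +8, a→i is +8, n→v is +8 — a constant shift. This is a Caesar cipher with shift 8.
Undoing it on tcksg: t−8=l, c−8=u, k−8=c, s−8=k, g−8=y.

lucky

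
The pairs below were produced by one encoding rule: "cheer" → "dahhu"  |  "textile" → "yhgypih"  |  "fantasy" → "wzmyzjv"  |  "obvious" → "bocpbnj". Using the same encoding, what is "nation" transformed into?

c(2)→d(3) and h(7)→a(0) fit y≡15x+25 (mod 26); the inverse of 15 mod 26 is 7. Treating letters as 0–25, the rule is x ↦ 15x + 25 (mod 26).
For nation: n(13)→15·13+25≡12=m; a(0)→15·0+25≡25=z; t(19)→15·19+25≡24=y; i(8)→15·8+25≡15=p; o(14)→15·14+25≡1=b; n(13)→15·13+25≡12=m (all mod 26).

mzypbm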